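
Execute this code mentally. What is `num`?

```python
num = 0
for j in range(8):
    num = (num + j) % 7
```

Let's trace through this code step by step.

Initialize: num = 0
Entering loop: for j in range(8):

After execution: num = 0
0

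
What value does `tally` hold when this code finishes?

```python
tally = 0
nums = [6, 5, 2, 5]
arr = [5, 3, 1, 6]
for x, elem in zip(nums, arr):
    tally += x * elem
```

Let's trace through this code step by step.

Initialize: tally = 0
Initialize: nums = [6, 5, 2, 5]
Initialize: arr = [5, 3, 1, 6]
Entering loop: for x, elem in zip(nums, arr):

After execution: tally = 77
77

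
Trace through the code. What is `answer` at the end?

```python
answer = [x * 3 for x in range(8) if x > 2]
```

Let's trace through this code step by step.

Initialize: answer = [x * 3 for x in range(8) if x > 2]

After execution: answer = [9, 12, 15, 18, 21]
[9, 12, 15, 18, 21]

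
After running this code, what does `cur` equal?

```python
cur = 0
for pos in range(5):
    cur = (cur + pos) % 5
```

Let's trace through this code step by step.

Initialize: cur = 0
Entering loop: for pos in range(5):

After execution: cur = 0
0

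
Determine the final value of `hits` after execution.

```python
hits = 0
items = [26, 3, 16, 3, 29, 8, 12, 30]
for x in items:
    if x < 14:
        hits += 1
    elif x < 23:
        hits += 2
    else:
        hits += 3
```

Let's trace through this code step by step.

Initialize: hits = 0
Initialize: items = [26, 3, 16, 3, 29, 8, 12, 30]
Entering loop: for x in items:

After execution: hits = 15
15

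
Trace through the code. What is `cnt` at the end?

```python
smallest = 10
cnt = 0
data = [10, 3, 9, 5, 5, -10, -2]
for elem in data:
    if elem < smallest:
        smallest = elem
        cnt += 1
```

Let's trace through this code step by step.

Initialize: smallest = 10
Initialize: cnt = 0
Initialize: data = [10, 3, 9, 5, 5, -10, -2]
Entering loop: for elem in data:

After execution: cnt = 2
2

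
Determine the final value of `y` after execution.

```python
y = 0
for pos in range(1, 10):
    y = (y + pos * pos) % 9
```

Let's trace through this code step by step.

Initialize: y = 0
Entering loop: for pos in range(1, 10):

After execution: y = 6
6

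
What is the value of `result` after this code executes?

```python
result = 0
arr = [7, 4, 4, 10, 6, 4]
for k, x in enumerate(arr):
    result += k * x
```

Let's trace through this code step by step.

Initialize: result = 0
Initialize: arr = [7, 4, 4, 10, 6, 4]
Entering loop: for k, x in enumerate(arr):

After execution: result = 86
86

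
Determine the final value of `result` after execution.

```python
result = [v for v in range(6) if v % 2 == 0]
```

Let's trace through this code step by step.

Initialize: result = [v for v in range(6) if v % 2 == 0]

After execution: result = [0, 2, 4]
[0, 2, 4]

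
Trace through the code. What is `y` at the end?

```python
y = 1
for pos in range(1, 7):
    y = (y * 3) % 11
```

Let's trace through this code step by step.

Initialize: y = 1
Entering loop: for pos in range(1, 7):

After execution: y = 3
3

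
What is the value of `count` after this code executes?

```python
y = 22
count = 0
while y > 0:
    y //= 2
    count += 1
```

Let's trace through this code step by step.

Initialize: y = 22
Initialize: count = 0
Entering loop: while y > 0:

After execution: count = 5
5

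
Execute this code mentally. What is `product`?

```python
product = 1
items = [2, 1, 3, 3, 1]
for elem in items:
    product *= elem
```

Let's trace through this code step by step.

Initialize: product = 1
Initialize: items = [2, 1, 3, 3, 1]
Entering loop: for elem in items:

After execution: product = 18
18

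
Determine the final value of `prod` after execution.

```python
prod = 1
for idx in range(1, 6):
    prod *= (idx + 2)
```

Let's trace through this code step by step.

Initialize: prod = 1
Entering loop: for idx in range(1, 6):

After execution: prod = 2520
2520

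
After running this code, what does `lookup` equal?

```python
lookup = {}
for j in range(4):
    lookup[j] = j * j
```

Let's trace through this code step by step.

Initialize: lookup = {}
Entering loop: for j in range(4):

After execution: lookup = {0: 0, 1: 1, 2: 4, 3: 9}
{0: 0, 1: 1, 2: 4, 3: 9}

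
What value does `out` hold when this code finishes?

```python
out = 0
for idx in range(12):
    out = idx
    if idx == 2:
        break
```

Let's trace through this code step by step.

Initialize: out = 0
Entering loop: for idx in range(12):

After execution: out = 2
2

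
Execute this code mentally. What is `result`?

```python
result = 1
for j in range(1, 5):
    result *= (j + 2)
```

Let's trace through this code step by step.

Initialize: result = 1
Entering loop: for j in range(1, 5):

After execution: result = 360
360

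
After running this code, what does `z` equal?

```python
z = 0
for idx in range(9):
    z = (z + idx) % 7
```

Let's trace through this code step by step.

Initialize: z = 0
Entering loop: for idx in range(9):

After execution: z = 1
1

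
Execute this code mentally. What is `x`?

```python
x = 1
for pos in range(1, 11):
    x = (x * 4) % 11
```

Let's trace through this code step by step.

Initialize: x = 1
Entering loop: for pos in range(1, 11):

After execution: x = 1
1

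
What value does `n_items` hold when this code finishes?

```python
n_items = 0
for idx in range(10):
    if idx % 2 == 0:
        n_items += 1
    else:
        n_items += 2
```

Let's trace through this code step by step.

Initialize: n_items = 0
Entering loop: for idx in range(10):

After execution: n_items = 15
15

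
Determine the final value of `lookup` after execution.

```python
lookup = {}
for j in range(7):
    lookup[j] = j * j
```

Let's trace through this code step by step.

Initialize: lookup = {}
Entering loop: for j in range(7):

After execution: lookup = {0: 0, 1: 1, 2: 4, 3: 9, 4: 16, 5: 25, 6: 36}
{0: 0, 1: 1, 2: 4, 3: 9, 4: 16, 5: 25, 6: 36}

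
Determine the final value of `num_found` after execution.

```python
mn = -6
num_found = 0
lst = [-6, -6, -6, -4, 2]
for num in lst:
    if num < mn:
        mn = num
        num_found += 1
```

Let's trace through this code step by step.

Initialize: mn = -6
Initialize: num_found = 0
Initialize: lst = [-6, -6, -6, -4, 2]
Entering loop: for num in lst:

After execution: num_found = 0
0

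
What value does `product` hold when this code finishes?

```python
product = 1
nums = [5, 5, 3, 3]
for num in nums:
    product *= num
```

Let's trace through this code step by step.

Initialize: product = 1
Initialize: nums = [5, 5, 3, 3]
Entering loop: for num in nums:

After execution: product = 225
225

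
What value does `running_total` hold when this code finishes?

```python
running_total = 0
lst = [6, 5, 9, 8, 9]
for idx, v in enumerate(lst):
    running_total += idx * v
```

Let's trace through this code step by step.

Initialize: running_total = 0
Initialize: lst = [6, 5, 9, 8, 9]
Entering loop: for idx, v in enumerate(lst):

After execution: running_total = 83
83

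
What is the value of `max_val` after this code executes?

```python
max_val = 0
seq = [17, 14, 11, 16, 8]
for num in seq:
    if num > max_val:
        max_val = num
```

Let's trace through this code step by step.

Initialize: max_val = 0
Initialize: seq = [17, 14, 11, 16, 8]
Entering loop: for num in seq:

After execution: max_val = 17
17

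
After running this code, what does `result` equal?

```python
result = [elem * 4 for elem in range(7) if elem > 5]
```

Let's trace through this code step by step.

Initialize: result = [elem * 4 for elem in range(7) if elem > 5]

After execution: result = [24]
[24]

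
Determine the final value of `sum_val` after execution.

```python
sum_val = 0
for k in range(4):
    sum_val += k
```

Let's trace through this code step by step.

Initialize: sum_val = 0
Entering loop: for k in range(4):

After execution: sum_val = 6
6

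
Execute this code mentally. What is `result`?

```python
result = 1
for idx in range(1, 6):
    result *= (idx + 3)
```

Let's trace through this code step by step.

Initialize: result = 1
Entering loop: for idx in range(1, 6):

After execution: result = 6720
6720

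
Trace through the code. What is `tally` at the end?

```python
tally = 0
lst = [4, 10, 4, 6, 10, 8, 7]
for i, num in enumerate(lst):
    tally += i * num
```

Let's trace through this code step by step.

Initialize: tally = 0
Initialize: lst = [4, 10, 4, 6, 10, 8, 7]
Entering loop: for i, num in enumerate(lst):

After execution: tally = 158
158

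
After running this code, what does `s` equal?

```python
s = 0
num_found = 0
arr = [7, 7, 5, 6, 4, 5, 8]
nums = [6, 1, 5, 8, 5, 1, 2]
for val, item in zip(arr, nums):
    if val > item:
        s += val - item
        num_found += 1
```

Let's trace through this code step by step.

Initialize: s = 0
Initialize: num_found = 0
Initialize: arr = [7, 7, 5, 6, 4, 5, 8]
Initialize: nums = [6, 1, 5, 8, 5, 1, 2]
Entering loop: for val, item in zip(arr, nums):

After execution: s = 17
17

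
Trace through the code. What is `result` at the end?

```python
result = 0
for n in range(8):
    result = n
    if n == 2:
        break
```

Let's trace through this code step by step.

Initialize: result = 0
Entering loop: for n in range(8):

After execution: result = 2
2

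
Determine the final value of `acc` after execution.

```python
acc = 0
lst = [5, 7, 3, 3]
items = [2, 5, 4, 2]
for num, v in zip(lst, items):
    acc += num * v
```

Let's trace through this code step by step.

Initialize: acc = 0
Initialize: lst = [5, 7, 3, 3]
Initialize: items = [2, 5, 4, 2]
Entering loop: for num, v in zip(lst, items):

After execution: acc = 63
63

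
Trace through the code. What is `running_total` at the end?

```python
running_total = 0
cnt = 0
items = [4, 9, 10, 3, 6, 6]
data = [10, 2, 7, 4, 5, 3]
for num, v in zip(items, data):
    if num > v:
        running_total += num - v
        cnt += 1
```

Let's trace through this code step by step.

Initialize: running_total = 0
Initialize: cnt = 0
Initialize: items = [4, 9, 10, 3, 6, 6]
Initialize: data = [10, 2, 7, 4, 5, 3]
Entering loop: for num, v in zip(items, data):

After execution: running_total = 14
14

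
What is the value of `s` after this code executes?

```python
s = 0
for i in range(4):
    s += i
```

Let's trace through this code step by step.

Initialize: s = 0
Entering loop: for i in range(4):

After execution: s = 6
6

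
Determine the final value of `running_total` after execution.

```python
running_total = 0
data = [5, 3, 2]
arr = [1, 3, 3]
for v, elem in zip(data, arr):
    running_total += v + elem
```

Let's trace through this code step by step.

Initialize: running_total = 0
Initialize: data = [5, 3, 2]
Initialize: arr = [1, 3, 3]
Entering loop: for v, elem in zip(data, arr):

After execution: running_total = 17
17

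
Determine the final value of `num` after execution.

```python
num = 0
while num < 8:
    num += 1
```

Let's trace through this code step by step.

Initialize: num = 0
Entering loop: while num < 8:

After execution: num = 8
8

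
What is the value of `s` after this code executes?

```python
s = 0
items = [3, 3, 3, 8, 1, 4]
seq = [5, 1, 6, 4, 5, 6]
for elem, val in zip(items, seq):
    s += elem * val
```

Let's trace through this code step by step.

Initialize: s = 0
Initialize: items = [3, 3, 3, 8, 1, 4]
Initialize: seq = [5, 1, 6, 4, 5, 6]
Entering loop: for elem, val in zip(items, seq):

After execution: s = 97
97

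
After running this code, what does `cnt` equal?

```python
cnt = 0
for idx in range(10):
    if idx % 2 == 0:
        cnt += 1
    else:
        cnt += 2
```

Let's trace through this code step by step.

Initialize: cnt = 0
Entering loop: for idx in range(10):

After execution: cnt = 15
15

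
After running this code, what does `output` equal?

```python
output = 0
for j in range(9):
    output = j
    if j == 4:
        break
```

Let's trace through this code step by step.

Initialize: output = 0
Entering loop: for j in range(9):

After execution: output = 4
4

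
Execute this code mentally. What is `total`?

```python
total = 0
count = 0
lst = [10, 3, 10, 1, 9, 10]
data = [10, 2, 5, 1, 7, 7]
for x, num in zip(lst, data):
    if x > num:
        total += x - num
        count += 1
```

Let's trace through this code step by step.

Initialize: total = 0
Initialize: count = 0
Initialize: lst = [10, 3, 10, 1, 9, 10]
Initialize: data = [10, 2, 5, 1, 7, 7]
Entering loop: for x, num in zip(lst, data):

After execution: total = 11
11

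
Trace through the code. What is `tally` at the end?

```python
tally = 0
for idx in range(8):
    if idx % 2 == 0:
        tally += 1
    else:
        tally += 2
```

Let's trace through this code step by step.

Initialize: tally = 0
Entering loop: for idx in range(8):

After execution: tally = 12
12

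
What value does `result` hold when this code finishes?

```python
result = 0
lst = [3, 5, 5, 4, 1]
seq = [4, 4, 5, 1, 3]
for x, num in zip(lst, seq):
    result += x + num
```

Let's trace through this code step by step.

Initialize: result = 0
Initialize: lst = [3, 5, 5, 4, 1]
Initialize: seq = [4, 4, 5, 1, 3]
Entering loop: for x, num in zip(lst, seq):

After execution: result = 35
35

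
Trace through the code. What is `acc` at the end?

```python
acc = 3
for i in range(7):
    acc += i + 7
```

Let's trace through this code step by step.

Initialize: acc = 3
Entering loop: for i in range(7):

After execution: acc = 73
73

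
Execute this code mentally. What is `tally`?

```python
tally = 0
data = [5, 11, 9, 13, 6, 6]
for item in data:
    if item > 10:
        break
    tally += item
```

Let's trace through this code step by step.

Initialize: tally = 0
Initialize: data = [5, 11, 9, 13, 6, 6]
Entering loop: for item in data:

After execution: tally = 5
5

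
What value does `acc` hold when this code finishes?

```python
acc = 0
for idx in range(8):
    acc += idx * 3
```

Let's trace through this code step by step.

Initialize: acc = 0
Entering loop: for idx in range(8):

After execution: acc = 84
84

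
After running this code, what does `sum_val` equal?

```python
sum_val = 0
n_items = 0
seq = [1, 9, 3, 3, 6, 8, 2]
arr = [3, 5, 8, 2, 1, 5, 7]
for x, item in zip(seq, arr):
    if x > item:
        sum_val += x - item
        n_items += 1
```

Let's trace through this code step by step.

Initialize: sum_val = 0
Initialize: n_items = 0
Initialize: seq = [1, 9, 3, 3, 6, 8, 2]
Initialize: arr = [3, 5, 8, 2, 1, 5, 7]
Entering loop: for x, item in zip(seq, arr):

After execution: sum_val = 13
13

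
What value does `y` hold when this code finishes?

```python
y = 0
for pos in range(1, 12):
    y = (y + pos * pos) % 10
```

Let's trace through this code step by step.

Initialize: y = 0
Entering loop: for pos in range(1, 12):

After execution: y = 6
6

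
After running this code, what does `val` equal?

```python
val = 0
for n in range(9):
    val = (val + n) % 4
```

Let's trace through this code step by step.

Initialize: val = 0
Entering loop: for n in range(9):

After execution: val = 0
0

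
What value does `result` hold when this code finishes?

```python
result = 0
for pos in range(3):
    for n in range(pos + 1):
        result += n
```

Let's trace through this code step by step.

Initialize: result = 0
Entering loop: for pos in range(3):

After execution: result = 4
4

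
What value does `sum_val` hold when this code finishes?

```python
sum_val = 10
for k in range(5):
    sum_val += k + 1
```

Let's trace through this code step by step.

Initialize: sum_val = 10
Entering loop: for k in range(5):

After execution: sum_val = 25
25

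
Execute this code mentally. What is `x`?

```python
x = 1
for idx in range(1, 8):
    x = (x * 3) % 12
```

Let's trace through this code step by step.

Initialize: x = 1
Entering loop: for idx in range(1, 8):

After execution: x = 3
3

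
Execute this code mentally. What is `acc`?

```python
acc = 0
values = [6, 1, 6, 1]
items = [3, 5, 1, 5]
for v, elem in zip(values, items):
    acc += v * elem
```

Let's trace through this code step by step.

Initialize: acc = 0
Initialize: values = [6, 1, 6, 1]
Initialize: items = [3, 5, 1, 5]
Entering loop: for v, elem in zip(values, items):

After execution: acc = 34
34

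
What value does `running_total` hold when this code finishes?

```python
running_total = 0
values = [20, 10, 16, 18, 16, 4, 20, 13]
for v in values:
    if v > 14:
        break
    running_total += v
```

Let's trace through this code step by step.

Initialize: running_total = 0
Initialize: values = [20, 10, 16, 18, 16, 4, 20, 13]
Entering loop: for v in values:

After execution: running_total = 0
0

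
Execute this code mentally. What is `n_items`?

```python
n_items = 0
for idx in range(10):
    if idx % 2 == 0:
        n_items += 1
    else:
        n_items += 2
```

Let's trace through this code step by step.

Initialize: n_items = 0
Entering loop: for idx in range(10):

After execution: n_items = 15
15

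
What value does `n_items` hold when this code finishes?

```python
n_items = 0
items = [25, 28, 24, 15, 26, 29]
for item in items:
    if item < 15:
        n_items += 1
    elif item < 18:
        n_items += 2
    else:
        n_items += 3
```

Let's trace through this code step by step.

Initialize: n_items = 0
Initialize: items = [25, 28, 24, 15, 26, 29]
Entering loop: for item in items:

After execution: n_items = 17
17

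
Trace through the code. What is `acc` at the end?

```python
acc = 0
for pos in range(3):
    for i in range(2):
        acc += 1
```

Let's trace through this code step by step.

Initialize: acc = 0
Entering loop: for pos in range(3):

After execution: acc = 6
6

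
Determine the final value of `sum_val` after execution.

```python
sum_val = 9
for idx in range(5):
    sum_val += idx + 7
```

Let's trace through this code step by step.

Initialize: sum_val = 9
Entering loop: for idx in range(5):

After execution: sum_val = 54
54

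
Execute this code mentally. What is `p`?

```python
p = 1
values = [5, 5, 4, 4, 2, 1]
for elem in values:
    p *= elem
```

Let's trace through this code step by step.

Initialize: p = 1
Initialize: values = [5, 5, 4, 4, 2, 1]
Entering loop: for elem in values:

After execution: p = 800
800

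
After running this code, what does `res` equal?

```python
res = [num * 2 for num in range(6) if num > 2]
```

Let's trace through this code step by step.

Initialize: res = [num * 2 for num in range(6) if num > 2]

After execution: res = [6, 8, 10]
[6, 8, 10]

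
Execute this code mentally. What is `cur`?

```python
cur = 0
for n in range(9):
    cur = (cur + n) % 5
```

Let's trace through this code step by step.

Initialize: cur = 0
Entering loop: for n in range(9):

After execution: cur = 1
1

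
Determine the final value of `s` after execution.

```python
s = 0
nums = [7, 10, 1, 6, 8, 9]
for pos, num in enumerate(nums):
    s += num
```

Let's trace through this code step by step.

Initialize: s = 0
Initialize: nums = [7, 10, 1, 6, 8, 9]
Entering loop: for pos, num in enumerate(nums):

After execution: s = 41
41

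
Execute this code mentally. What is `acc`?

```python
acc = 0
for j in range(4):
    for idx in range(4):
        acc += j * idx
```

Let's trace through this code step by step.

Initialize: acc = 0
Entering loop: for j in range(4):

After execution: acc = 36
36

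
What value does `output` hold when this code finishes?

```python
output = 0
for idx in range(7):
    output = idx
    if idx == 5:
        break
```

Let's trace through this code step by step.

Initialize: output = 0
Entering loop: for idx in range(7):

After execution: output = 5
5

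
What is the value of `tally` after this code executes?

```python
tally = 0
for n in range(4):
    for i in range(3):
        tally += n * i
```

Let's trace through this code step by step.

Initialize: tally = 0
Entering loop: for n in range(4):

After execution: tally = 18
18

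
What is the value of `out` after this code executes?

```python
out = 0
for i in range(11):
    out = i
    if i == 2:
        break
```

Let's trace through this code step by step.

Initialize: out = 0
Entering loop: for i in range(11):

After execution: out = 2
2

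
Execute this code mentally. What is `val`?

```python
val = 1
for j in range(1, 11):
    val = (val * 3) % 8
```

Let's trace through this code step by step.

Initialize: val = 1
Entering loop: for j in range(1, 11):

After execution: val = 1
1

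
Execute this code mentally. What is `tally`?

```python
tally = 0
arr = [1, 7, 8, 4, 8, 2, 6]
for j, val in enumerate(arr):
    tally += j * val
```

Let's trace through this code step by step.

Initialize: tally = 0
Initialize: arr = [1, 7, 8, 4, 8, 2, 6]
Entering loop: for j, val in enumerate(arr):

After execution: tally = 113
113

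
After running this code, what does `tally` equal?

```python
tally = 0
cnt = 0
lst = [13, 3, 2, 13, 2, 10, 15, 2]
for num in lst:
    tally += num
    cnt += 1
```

Let's trace through this code step by step.

Initialize: tally = 0
Initialize: cnt = 0
Initialize: lst = [13, 3, 2, 13, 2, 10, 15, 2]
Entering loop: for num in lst:

After execution: tally = 60
60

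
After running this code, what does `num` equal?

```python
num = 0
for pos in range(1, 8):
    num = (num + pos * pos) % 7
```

Let's trace through this code step by step.

Initialize: num = 0
Entering loop: for pos in range(1, 8):

After execution: num = 0
0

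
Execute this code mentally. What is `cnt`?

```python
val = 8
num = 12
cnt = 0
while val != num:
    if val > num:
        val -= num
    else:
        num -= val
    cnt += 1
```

Let's trace through this code step by step.

Initialize: val = 8
Initialize: num = 12
Initialize: cnt = 0
Entering loop: while val != num:

After execution: cnt = 2
2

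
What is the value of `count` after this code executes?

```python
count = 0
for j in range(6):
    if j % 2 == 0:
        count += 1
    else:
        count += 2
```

Let's trace through this code step by step.

Initialize: count = 0
Entering loop: for j in range(6):

After execution: count = 9
9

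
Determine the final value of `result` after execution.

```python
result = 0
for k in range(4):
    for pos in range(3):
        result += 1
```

Let's trace through this code step by step.

Initialize: result = 0
Entering loop: for k in range(4):

After execution: result = 12
12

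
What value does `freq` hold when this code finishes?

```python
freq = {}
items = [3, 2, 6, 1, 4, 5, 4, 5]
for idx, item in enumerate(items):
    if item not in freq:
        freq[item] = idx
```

Let's trace through this code step by step.

Initialize: freq = {}
Initialize: items = [3, 2, 6, 1, 4, 5, 4, 5]
Entering loop: for idx, item in enumerate(items):

After execution: freq = {3: 0, 2: 1, 6: 2, 1: 3, 4: 4, 5: 5}
{3: 0, 2: 1, 6: 2, 1: 3, 4: 4, 5: 5}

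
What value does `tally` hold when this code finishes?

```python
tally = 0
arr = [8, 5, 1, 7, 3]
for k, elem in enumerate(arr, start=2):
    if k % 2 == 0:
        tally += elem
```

Let's trace through this code step by step.

Initialize: tally = 0
Initialize: arr = [8, 5, 1, 7, 3]
Entering loop: for k, elem in enumerate(arr, start=2):

After execution: tally = 12
12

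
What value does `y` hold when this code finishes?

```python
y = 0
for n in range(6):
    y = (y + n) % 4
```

Let's trace through this code step by step.

Initialize: y = 0
Entering loop: for n in range(6):

After execution: y = 3
3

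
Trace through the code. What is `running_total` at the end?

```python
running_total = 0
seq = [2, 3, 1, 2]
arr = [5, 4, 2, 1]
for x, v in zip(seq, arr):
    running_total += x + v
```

Let's trace through this code step by step.

Initialize: running_total = 0
Initialize: seq = [2, 3, 1, 2]
Initialize: arr = [5, 4, 2, 1]
Entering loop: for x, v in zip(seq, arr):

After execution: running_total = 20
20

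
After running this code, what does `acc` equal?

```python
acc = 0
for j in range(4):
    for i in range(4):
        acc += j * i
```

Let's trace through this code step by step.

Initialize: acc = 0
Entering loop: for j in range(4):

After execution: acc = 36
36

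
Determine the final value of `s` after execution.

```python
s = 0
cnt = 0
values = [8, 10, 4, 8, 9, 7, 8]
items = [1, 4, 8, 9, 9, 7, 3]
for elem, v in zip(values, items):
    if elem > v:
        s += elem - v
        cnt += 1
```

Let's trace through this code step by step.

Initialize: s = 0
Initialize: cnt = 0
Initialize: values = [8, 10, 4, 8, 9, 7, 8]
Initialize: items = [1, 4, 8, 9, 9, 7, 3]
Entering loop: for elem, v in zip(values, items):

After execution: s = 18
18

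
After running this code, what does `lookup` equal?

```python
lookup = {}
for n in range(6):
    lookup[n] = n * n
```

Let's trace through this code step by step.

Initialize: lookup = {}
Entering loop: for n in range(6):

After execution: lookup = {0: 0, 1: 1, 2: 4, 3: 9, 4: 16, 5: 25}
{0: 0, 1: 1, 2: 4, 3: 9, 4: 16, 5: 25}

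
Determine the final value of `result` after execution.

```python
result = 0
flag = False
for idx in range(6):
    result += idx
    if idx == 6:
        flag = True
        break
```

Let's trace through this code step by step.

Initialize: result = 0
Initialize: flag = False
Entering loop: for idx in range(6):

After execution: result = 15
15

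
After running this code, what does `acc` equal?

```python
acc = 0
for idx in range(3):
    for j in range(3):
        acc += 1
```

Let's trace through this code step by step.

Initialize: acc = 0
Entering loop: for idx in range(3):

After execution: acc = 9
9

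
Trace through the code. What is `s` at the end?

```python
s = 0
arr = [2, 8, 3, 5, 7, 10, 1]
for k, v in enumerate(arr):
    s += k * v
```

Let's trace through this code step by step.

Initialize: s = 0
Initialize: arr = [2, 8, 3, 5, 7, 10, 1]
Entering loop: for k, v in enumerate(arr):

After execution: s = 113
113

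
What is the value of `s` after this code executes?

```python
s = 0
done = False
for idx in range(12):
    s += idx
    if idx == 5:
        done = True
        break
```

Let's trace through this code step by step.

Initialize: s = 0
Initialize: done = False
Entering loop: for idx in range(12):

After execution: s = 15
15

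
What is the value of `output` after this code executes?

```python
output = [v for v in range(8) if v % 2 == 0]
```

Let's trace through this code step by step.

Initialize: output = [v for v in range(8) if v % 2 == 0]

After execution: output = [0, 2, 4, 6]
[0, 2, 4, 6]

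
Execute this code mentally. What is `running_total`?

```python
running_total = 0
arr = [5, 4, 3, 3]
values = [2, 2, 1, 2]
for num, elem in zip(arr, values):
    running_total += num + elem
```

Let's trace through this code step by step.

Initialize: running_total = 0
Initialize: arr = [5, 4, 3, 3]
Initialize: values = [2, 2, 1, 2]
Entering loop: for num, elem in zip(arr, values):

After execution: running_total = 22
22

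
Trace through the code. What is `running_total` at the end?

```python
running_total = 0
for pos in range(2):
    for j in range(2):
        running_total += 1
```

Let's trace through this code step by step.

Initialize: running_total = 0
Entering loop: for pos in range(2):

After execution: running_total = 4
4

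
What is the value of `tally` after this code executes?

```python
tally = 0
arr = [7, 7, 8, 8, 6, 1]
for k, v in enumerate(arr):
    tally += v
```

Let's trace through this code step by step.

Initialize: tally = 0
Initialize: arr = [7, 7, 8, 8, 6, 1]
Entering loop: for k, v in enumerate(arr):

After execution: tally = 37
37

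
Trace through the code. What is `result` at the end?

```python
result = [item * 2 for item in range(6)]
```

Let's trace through this code step by step.

Initialize: result = [item * 2 for item in range(6)]

After execution: result = [0, 2, 4, 6, 8, 10]
[0, 2, 4, 6, 8, 10]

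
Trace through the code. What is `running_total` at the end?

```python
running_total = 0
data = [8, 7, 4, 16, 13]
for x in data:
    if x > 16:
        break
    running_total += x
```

Let's trace through this code step by step.

Initialize: running_total = 0
Initialize: data = [8, 7, 4, 16, 13]
Entering loop: for x in data:

After execution: running_total = 48
48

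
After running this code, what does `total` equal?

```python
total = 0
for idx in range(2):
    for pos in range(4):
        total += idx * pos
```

Let's trace through this code step by step.

Initialize: total = 0
Entering loop: for idx in range(2):

After execution: total = 6
6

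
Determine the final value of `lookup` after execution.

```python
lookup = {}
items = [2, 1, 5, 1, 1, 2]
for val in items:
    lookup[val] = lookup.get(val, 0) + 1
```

Let's trace through this code step by step.

Initialize: lookup = {}
Initialize: items = [2, 1, 5, 1, 1, 2]
Entering loop: for val in items:

After execution: lookup = {2: 2, 1: 3, 5: 1}
{2: 2, 1: 3, 5: 1}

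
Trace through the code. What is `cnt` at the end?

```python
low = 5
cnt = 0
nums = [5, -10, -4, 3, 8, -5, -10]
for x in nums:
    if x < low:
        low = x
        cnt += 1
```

Let's trace through this code step by step.

Initialize: low = 5
Initialize: cnt = 0
Initialize: nums = [5, -10, -4, 3, 8, -5, -10]
Entering loop: for x in nums:

After execution: cnt = 1
1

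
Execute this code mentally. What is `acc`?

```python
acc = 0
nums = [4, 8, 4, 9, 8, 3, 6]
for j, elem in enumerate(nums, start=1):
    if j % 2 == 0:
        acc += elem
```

Let's trace through this code step by step.

Initialize: acc = 0
Initialize: nums = [4, 8, 4, 9, 8, 3, 6]
Entering loop: for j, elem in enumerate(nums, start=1):

After execution: acc = 20
20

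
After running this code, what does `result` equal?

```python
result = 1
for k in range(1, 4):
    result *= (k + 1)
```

Let's trace through this code step by step.

Initialize: result = 1
Entering loop: for k in range(1, 4):

After execution: result = 24
24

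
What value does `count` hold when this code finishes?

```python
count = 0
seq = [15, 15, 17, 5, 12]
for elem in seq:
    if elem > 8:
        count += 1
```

Let's trace through this code step by step.

Initialize: count = 0
Initialize: seq = [15, 15, 17, 5, 12]
Entering loop: for elem in seq:

After execution: count = 4
4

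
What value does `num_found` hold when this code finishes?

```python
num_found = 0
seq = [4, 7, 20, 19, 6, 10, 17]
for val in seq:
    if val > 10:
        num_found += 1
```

Let's trace through this code step by step.

Initialize: num_found = 0
Initialize: seq = [4, 7, 20, 19, 6, 10, 17]
Entering loop: for val in seq:

After execution: num_found = 3
3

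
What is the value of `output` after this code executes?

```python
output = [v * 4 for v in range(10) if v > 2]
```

Let's trace through this code step by step.

Initialize: output = [v * 4 for v in range(10) if v > 2]

After execution: output = [12, 16, 20, 24, 28, 32, 36]
[12, 16, 20, 24, 28, 32, 36]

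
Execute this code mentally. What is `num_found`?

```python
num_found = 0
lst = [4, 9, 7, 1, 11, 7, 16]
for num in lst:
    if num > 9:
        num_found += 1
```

Let's trace through this code step by step.

Initialize: num_found = 0
Initialize: lst = [4, 9, 7, 1, 11, 7, 16]
Entering loop: for num in lst:

After execution: num_found = 2
2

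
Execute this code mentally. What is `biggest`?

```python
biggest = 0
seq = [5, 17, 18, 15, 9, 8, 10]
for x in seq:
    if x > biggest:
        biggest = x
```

Let's trace through this code step by step.

Initialize: biggest = 0
Initialize: seq = [5, 17, 18, 15, 9, 8, 10]
Entering loop: for x in seq:

After execution: biggest = 18
18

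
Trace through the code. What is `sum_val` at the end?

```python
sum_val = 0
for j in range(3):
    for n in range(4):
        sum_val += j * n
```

Let's trace through this code step by step.

Initialize: sum_val = 0
Entering loop: for j in range(3):

After execution: sum_val = 18
18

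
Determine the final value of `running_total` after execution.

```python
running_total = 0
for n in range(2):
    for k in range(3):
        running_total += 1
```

Let's trace through this code step by step.

Initialize: running_total = 0
Entering loop: for n in range(2):

After execution: running_total = 6
6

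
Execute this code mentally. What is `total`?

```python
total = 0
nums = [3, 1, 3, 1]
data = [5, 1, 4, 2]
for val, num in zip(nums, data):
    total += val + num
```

Let's trace through this code step by step.

Initialize: total = 0
Initialize: nums = [3, 1, 3, 1]
Initialize: data = [5, 1, 4, 2]
Entering loop: for val, num in zip(nums, data):

After execution: total = 20
20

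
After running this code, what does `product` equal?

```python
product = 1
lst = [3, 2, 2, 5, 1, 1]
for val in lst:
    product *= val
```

Let's trace through this code step by step.

Initialize: product = 1
Initialize: lst = [3, 2, 2, 5, 1, 1]
Entering loop: for val in lst:

After execution: product = 60
60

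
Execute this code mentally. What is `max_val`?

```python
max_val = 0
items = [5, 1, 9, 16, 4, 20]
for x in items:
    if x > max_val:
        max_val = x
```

Let's trace through this code step by step.

Initialize: max_val = 0
Initialize: items = [5, 1, 9, 16, 4, 20]
Entering loop: for x in items:

After execution: max_val = 20
20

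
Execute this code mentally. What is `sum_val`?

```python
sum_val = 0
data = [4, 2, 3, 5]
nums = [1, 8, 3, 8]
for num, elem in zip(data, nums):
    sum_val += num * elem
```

Let's trace through this code step by step.

Initialize: sum_val = 0
Initialize: data = [4, 2, 3, 5]
Initialize: nums = [1, 8, 3, 8]
Entering loop: for num, elem in zip(data, nums):

After execution: sum_val = 69
69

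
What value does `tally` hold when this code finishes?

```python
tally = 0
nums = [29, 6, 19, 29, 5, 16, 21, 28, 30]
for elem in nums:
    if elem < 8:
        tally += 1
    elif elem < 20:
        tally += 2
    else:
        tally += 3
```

Let's trace through this code step by step.

Initialize: tally = 0
Initialize: nums = [29, 6, 19, 29, 5, 16, 21, 28, 30]
Entering loop: for elem in nums:

After execution: tally = 21
21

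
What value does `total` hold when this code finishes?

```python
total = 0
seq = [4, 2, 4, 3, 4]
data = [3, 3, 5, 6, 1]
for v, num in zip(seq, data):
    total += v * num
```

Let's trace through this code step by step.

Initialize: total = 0
Initialize: seq = [4, 2, 4, 3, 4]
Initialize: data = [3, 3, 5, 6, 1]
Entering loop: for v, num in zip(seq, data):

After execution: total = 60
60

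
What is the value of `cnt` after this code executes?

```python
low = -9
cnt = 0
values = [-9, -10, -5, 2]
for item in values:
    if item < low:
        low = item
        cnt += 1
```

Let's trace through this code step by step.

Initialize: low = -9
Initialize: cnt = 0
Initialize: values = [-9, -10, -5, 2]
Entering loop: for item in values:

After execution: cnt = 1
1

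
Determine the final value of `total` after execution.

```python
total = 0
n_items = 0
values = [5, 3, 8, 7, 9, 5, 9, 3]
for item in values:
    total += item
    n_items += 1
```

Let's trace through this code step by step.

Initialize: total = 0
Initialize: n_items = 0
Initialize: values = [5, 3, 8, 7, 9, 5, 9, 3]
Entering loop: for item in values:

After execution: total = 49
49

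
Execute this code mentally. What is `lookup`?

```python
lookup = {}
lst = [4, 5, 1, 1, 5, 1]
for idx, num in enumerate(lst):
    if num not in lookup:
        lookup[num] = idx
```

Let's trace through this code step by step.

Initialize: lookup = {}
Initialize: lst = [4, 5, 1, 1, 5, 1]
Entering loop: for idx, num in enumerate(lst):

After execution: lookup = {4: 0, 5: 1, 1: 2}
{4: 0, 5: 1, 1: 2}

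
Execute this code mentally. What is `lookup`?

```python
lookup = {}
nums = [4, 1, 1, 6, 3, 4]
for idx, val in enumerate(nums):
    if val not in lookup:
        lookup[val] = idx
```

Let's trace through this code step by step.

Initialize: lookup = {}
Initialize: nums = [4, 1, 1, 6, 3, 4]
Entering loop: for idx, val in enumerate(nums):

After execution: lookup = {4: 0, 1: 1, 6: 3, 3: 4}
{4: 0, 1: 1, 6: 3, 3: 4}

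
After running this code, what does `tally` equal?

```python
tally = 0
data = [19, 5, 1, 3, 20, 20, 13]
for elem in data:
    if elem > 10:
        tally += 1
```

Let's trace through this code step by step.

Initialize: tally = 0
Initialize: data = [19, 5, 1, 3, 20, 20, 13]
Entering loop: for elem in data:

After execution: tally = 4
4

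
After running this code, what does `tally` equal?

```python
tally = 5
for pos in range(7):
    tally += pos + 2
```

Let's trace through this code step by step.

Initialize: tally = 5
Entering loop: for pos in range(7):

After execution: tally = 40
40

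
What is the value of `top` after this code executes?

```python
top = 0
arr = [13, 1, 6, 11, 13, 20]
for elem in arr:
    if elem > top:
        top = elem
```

Let's trace through this code step by step.

Initialize: top = 0
Initialize: arr = [13, 1, 6, 11, 13, 20]
Entering loop: for elem in arr:

After execution: top = 20
20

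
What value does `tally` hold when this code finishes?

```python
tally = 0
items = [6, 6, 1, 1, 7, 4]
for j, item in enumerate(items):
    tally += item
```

Let's trace through this code step by step.

Initialize: tally = 0
Initialize: items = [6, 6, 1, 1, 7, 4]
Entering loop: for j, item in enumerate(items):

After execution: tally = 25
25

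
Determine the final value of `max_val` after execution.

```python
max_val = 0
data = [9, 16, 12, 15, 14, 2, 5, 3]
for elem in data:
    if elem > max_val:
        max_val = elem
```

Let's trace through this code step by step.

Initialize: max_val = 0
Initialize: data = [9, 16, 12, 15, 14, 2, 5, 3]
Entering loop: for elem in data:

After execution: max_val = 16
16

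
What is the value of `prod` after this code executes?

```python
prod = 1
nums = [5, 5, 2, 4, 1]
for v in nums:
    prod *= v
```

Let's trace through this code step by step.

Initialize: prod = 1
Initialize: nums = [5, 5, 2, 4, 1]
Entering loop: for v in nums:

After execution: prod = 200
200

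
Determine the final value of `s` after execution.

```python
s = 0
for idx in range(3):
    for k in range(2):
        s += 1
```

Let's trace through this code step by step.

Initialize: s = 0
Entering loop: for idx in range(3):

After execution: s = 6
6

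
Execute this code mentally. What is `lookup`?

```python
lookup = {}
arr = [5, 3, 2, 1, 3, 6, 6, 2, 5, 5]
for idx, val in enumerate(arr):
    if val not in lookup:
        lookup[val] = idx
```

Let's trace through this code step by step.

Initialize: lookup = {}
Initialize: arr = [5, 3, 2, 1, 3, 6, 6, 2, 5, 5]
Entering loop: for idx, val in enumerate(arr):

After execution: lookup = {5: 0, 3: 1, 2: 2, 1: 3, 6: 5}
{5: 0, 3: 1, 2: 2, 1: 3, 6: 5}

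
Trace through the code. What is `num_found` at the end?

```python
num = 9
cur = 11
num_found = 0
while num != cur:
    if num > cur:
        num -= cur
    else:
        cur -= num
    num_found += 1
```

Let's trace through this code step by step.

Initialize: num = 9
Initialize: cur = 11
Initialize: num_found = 0
Entering loop: while num != cur:

After execution: num_found = 6
6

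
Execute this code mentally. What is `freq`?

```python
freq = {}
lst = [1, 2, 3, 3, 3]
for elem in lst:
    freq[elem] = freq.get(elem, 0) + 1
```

Let's trace through this code step by step.

Initialize: freq = {}
Initialize: lst = [1, 2, 3, 3, 3]
Entering loop: for elem in lst:

After execution: freq = {1: 1, 2: 1, 3: 3}
{1: 1, 2: 1, 3: 3}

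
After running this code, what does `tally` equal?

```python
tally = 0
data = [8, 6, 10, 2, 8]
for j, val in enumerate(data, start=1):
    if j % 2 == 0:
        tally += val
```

Let's trace through this code step by step.

Initialize: tally = 0
Initialize: data = [8, 6, 10, 2, 8]
Entering loop: for j, val in enumerate(data, start=1):

After execution: tally = 8
8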